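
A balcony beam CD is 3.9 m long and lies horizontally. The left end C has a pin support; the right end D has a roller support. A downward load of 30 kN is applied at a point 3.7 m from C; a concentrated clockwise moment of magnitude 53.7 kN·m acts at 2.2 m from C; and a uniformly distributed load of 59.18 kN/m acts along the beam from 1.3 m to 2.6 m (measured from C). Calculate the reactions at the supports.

Resultant of the distributed load: 59.18 × 1.3 = 76.934 kN at 1.95 m from C.
ΣM about C: D_y·3.9 − 30·3.7 − 53.7 − (59.18·1.3)·1.95 = 0 → D_y = 314.7213/3.9 = 80.6978 ≈ 80.70 kN.
ΣF_y = 0: C_y + 80.6978 − 30 − 59.18·1.3 = 0 → C_y = 26.24 kN.
ΣF_x = 0: no horizontal applied forces, so C_x = 0.

C_x = 0, C_y = 26.24 kN, D_y = 80.70 kN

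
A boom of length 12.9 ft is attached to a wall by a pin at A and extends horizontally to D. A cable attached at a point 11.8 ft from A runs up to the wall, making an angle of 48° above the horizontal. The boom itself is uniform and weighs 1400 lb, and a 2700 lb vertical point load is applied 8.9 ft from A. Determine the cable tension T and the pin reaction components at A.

T = 3770 lb, A_x = 2523 lb, A_y = 1298 lb

ΣM about A: T·sin48°·11.8 − 1400·6.45 − 2700·8.9 = 0 → T = 33060/(11.8·0.743145) = 3770.05 ≈ 3770 lb.
ΣF_x = 0: A_x − T·cos48° = 0 → A_x = 3770.05 × 0.669131 = 2523 lb.
ΣF_y = 0: A_y + T·sin48° − 1400 − 2700 = 0 → A_y = 4100 − 3770.05 × 0.743145 = 1298 lb.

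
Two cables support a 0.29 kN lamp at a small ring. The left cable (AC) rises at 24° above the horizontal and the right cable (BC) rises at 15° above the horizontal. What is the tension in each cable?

T_AC = 0.4451 kN, T_BC = 0.4210 kN

ΣF_x = 0: −T_AC·cos24° + T_BC·cos15° = 0 → T_BC = 0.945772·T_AC.
ΣF_y = 0: T_AC·sin24° + T_BC·sin15° = 0.29.
Substitute: T_AC·(0.406737 + 0.945772·0.258819) = 0.29 → T_AC = 0.445112 ≈ 0.4451 kN.
Then T_BC = 0.945772 × 0.445112 = 0.4210 kN.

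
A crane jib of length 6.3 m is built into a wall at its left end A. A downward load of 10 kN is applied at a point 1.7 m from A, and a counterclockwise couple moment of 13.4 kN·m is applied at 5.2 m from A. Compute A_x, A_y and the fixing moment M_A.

ΣF_x = 0: A_x = 0.
ΣF_y = 0: A_y − 10 = 0 → A_y = 10.00 kN.
ΣM about A: M_A − 10·1.7 + 13.4 = 0 → M_A = 3.600 kN·m.

A_x = 0, A_y = 10.00 kN, M_A = 3.600 kN·m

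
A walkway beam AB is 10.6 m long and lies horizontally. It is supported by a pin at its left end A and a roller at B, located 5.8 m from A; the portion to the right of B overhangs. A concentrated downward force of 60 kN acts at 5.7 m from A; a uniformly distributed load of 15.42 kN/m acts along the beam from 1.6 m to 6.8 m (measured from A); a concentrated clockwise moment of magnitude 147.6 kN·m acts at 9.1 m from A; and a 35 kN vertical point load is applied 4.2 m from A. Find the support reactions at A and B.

A_x = 0, A_y = 7.361 kN, B_y = 167.8 kN

Resultant of the distributed load: 15.42 × 5.2 = 80.184 kN at 4.2 m from A.
Taking moments about A: B_y·5.8 − 60·5.7 − (15.42·5.2)·4.2 − 147.6 − 35·4.2 = 0 → B_y = 973.3728/5.8 = 167.823 ≈ 167.8 kN.
ΣF_y = 0: A_y + 167.823 − 60 − 15.42·5.2 − 35 = 0 → A_y = 7.361 kN.
ΣF_x = 0: no horizontal applied forces, so A_x = 0.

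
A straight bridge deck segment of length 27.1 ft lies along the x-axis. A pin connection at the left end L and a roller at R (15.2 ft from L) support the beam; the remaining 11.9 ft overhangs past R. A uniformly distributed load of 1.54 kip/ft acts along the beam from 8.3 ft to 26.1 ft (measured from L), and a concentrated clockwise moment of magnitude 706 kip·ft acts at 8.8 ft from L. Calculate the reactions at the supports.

L_x = 0, L_y = -50.05 kip, R_y = 77.47 kip

Resultant of the distributed load: 1.54 × 17.8 = 27.412 kip at 17.2 ft from L.
Moments about L: R_y·15.2 − (1.54·17.8)·17.2 − 706 = 0 → R_y = 1177.4864/15.2 = 77.4662 ≈ 77.47 kip.
ΣF_y = 0: L_y + 77.4662 − 1.54·17.8 = 0 → L_y = -50.05 kip.
ΣF_x = 0: no horizontal applied forces, so L_x = 0.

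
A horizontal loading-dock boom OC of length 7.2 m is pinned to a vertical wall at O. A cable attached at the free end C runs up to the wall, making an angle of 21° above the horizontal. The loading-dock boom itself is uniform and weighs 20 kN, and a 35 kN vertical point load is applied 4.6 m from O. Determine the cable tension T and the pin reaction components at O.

T = 90.30 kN, O_x = 84.30 kN, O_y = 22.64 kN

ΣM about O: T·sin21°·7.2 − 20·3.6 − 35·4.6 = 0 → T = 233/(7.2·0.358368) = 90.3013 ≈ 90.30 kN.
ΣF_x = 0: O_x − T·cos21° = 0 → O_x = 90.3013 × 0.93358 = 84.30 kN.
ΣF_y = 0: O_y + T·sin21° − 20 − 35 = 0 → O_y = 55 − 90.3013 × 0.358368 = 22.64 kN.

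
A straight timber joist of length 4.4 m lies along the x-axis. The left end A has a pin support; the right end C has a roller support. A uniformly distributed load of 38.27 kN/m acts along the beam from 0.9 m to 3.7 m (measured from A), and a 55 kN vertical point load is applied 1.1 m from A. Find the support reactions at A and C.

A_x = 0, A_y = 92.39 kN, C_y = 69.76 kN

Resultant of the distributed load: 38.27 × 2.8 = 107.156 kN at 2.3 m from A.
Taking moments about A: C_y·4.4 − (38.27·2.8)·2.3 − 55·1.1 = 0 → C_y = 306.9588/4.4 = 69.7634 ≈ 69.76 kN.
ΣF_y = 0: A_y + 69.7634 − 38.27·2.8 − 55 = 0 → A_y = 92.39 kN.
ΣF_x = 0: no horizontal applied forces, so A_x = 0.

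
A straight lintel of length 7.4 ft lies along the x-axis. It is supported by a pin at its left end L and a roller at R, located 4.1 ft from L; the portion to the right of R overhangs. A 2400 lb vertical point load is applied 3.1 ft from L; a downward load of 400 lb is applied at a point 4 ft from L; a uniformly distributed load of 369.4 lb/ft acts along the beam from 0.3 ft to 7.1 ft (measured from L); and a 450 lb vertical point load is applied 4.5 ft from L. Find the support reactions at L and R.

Resultant of the distributed load: 369.4 × 6.8 = 2511.92 lb at 3.7 ft from L.
Taking moments about L: R_y·4.1 − 2400·3.1 − 400·4 − (369.4·6.8)·3.7 − 450·4.5 = 0 → R_y = 20359.104/4.1 = 4965.64 ≈ 4966 lb.
ΣF_y = 0: L_y + 4965.64 − 2400 − 400 − 369.4·6.8 − 450 = 0 → L_y = 796.3 lb.
ΣF_x = 0: no horizontal applied forces, so L_x = 0.

L_x = 0, L_y = 796.3 lb, R_y = 4966 lb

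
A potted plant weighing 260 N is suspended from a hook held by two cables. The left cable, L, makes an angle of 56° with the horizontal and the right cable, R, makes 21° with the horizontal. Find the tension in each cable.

T_L = 249.1 N, T_R = 149.2 N

ΣF_x = 0: −T_L·cos56° + T_R·cos21° = 0 → T_R = 0.598977·T_L.
ΣF_y = 0: T_L·sin56° + T_R·sin21° = 260.
Substitute: T_L·(0.829038 + 0.598977·0.358368) = 260 → T_L = 249.116 ≈ 249.1 N.
Then T_R = 0.598977 × 249.116 = 149.2 N.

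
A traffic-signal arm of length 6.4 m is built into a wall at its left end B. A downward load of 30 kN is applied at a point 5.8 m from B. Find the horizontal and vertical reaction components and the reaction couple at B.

ΣF_x = 0: B_x = 0.
ΣF_y = 0: B_y − 30 = 0 → B_y = 30.00 kN.
ΣM about B: M_B − 30·5.8 = 0 → M_B = 174.0 kN·m.

B_x = 0, B_y = 30.00 kN, M_B = 174.0 kN·m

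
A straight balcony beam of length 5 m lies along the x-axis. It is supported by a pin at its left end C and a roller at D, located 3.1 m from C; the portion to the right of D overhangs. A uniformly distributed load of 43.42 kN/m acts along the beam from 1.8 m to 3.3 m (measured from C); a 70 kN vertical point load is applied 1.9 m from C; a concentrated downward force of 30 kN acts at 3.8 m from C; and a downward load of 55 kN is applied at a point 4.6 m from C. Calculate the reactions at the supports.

Resultant of the distributed load: 43.42 × 1.5 = 65.13 kN at 2.55 m from C.
Moments about C: D_y·3.1 − (43.42·1.5)·2.55 − 70·1.9 − 30·3.8 − 55·4.6 = 0 → D_y = 666.0815/3.1 = 214.865 ≈ 214.9 kN.
ΣF_y = 0: C_y + 214.865 − 43.42·1.5 − 70 − 30 − 55 = 0 → C_y = 5.265 kN.
ΣF_x = 0: no horizontal applied forces, so C_x = 0.

C_x = 0, C_y = 5.265 kN, D_y = 214.9 kN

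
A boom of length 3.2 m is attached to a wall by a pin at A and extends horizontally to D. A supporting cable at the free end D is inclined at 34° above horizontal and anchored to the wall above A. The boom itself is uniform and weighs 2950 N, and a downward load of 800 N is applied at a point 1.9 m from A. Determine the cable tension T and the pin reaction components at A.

T = 3487 N, A_x = 2891 N, A_y = 1800 N

ΣM about A: T·sin34°·3.2 − 2950·1.6 − 800·1.9 = 0 → T = 6240/(3.2·0.559193) = 3487.17 ≈ 3487 N.
ΣF_x = 0: A_x − T·cos34° = 0 → A_x = 3487.17 × 0.829038 = 2891 N.
ΣF_y = 0: A_y + T·sin34° − 2950 − 800 = 0 → A_y = 3750 − 3487.17 × 0.559193 = 1800 N.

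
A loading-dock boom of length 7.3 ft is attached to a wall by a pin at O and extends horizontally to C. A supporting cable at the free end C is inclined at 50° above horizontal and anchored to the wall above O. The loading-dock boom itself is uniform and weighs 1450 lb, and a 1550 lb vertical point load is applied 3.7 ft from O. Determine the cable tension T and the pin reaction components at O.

T = 1972 lb, O_x = 1268 lb, O_y = 1489 lb

ΣM about O: T·sin50°·7.3 − 1450·3.65 − 1550·3.7 = 0 → T = 11027.5/(7.3·0.766044) = 1971.97 ≈ 1972 lb.
ΣF_x = 0: O_x − T·cos50° = 0 → O_x = 1971.97 × 0.642788 = 1268 lb.
ΣF_y = 0: O_y + T·sin50° − 1450 − 1550 = 0 → O_y = 3000 − 1971.97 × 0.766044 = 1489 lb.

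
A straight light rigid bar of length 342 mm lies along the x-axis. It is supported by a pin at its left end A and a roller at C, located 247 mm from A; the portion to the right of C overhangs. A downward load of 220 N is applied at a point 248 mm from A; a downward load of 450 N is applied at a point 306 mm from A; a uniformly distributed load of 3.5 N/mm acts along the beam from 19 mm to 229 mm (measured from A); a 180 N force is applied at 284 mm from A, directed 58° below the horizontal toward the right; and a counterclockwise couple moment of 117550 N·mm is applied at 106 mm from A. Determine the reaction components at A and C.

Resultant of the distributed load: 3.5 × 210 = 735 N at 124 mm from A.
ΣM about A: C_y·247 − 220·248 − 450·306 − (3.5·210)·124 − 180·sin58°·284 + 117550 = 0 → C_y = 209202/247 = 846.972 ≈ 847.0 N.
ΣF_y = 0: A_y + 846.972 − 220 − 450 − 3.5·210 − 180·sin58° = 0 → A_y = 710.7 N.
ΣF_x = 0: A_x + 180·cos58° = 0 → A_x = -95.39 N.

A_x = -95.39 N, A_y = 710.7 N, C_y = 847.0 N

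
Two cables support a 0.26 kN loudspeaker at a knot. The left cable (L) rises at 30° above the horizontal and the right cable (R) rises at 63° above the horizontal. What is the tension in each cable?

ΣF_x = 0: −T_L·cos30° + T_R·cos63° = 0 → T_R = 1.90758·T_L.
ΣF_y = 0: T_L·sin30° + T_R·sin63° = 0.26.
Substitute: T_L·(0.5 + 1.90758·0.891007) = 0.26 → T_L = 0.1182 kN.
Then T_R = 1.90758 × 0.1182 = 0.2255 kN.

T_L = 0.1182 kN, T_R = 0.2255 kN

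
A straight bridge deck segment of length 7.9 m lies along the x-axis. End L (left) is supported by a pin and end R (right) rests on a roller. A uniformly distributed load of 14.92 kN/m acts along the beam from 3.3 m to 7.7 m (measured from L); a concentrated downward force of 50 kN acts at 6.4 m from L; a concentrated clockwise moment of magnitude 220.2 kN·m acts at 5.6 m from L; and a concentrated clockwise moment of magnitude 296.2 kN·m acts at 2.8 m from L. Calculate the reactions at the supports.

L_x = 0, L_y = -35.93 kN, R_y = 151.6 kN

Resultant of the distributed load: 14.92 × 4.4 = 65.648 kN at 5.5 m from L.
Taking moments about L: R_y·7.9 − (14.92·4.4)·5.5 − 50·6.4 − 220.2 − 296.2 = 0 → R_y = 1197.464/7.9 = 151.578 ≈ 151.6 kN.
ΣF_y = 0: L_y + 151.578 − 14.92·4.4 − 50 = 0 → L_y = -35.93 kN.
ΣF_x = 0: no horizontal applied forces, so L_x = 0.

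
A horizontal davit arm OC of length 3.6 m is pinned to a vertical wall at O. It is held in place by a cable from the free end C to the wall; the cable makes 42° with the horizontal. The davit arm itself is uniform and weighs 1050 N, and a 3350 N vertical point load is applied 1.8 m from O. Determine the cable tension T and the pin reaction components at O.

ΣM about O: T·sin42°·3.6 − 1050·1.8 − 3350·1.8 = 0 → T = 7920/(3.6·0.669131) = 3287.85 ≈ 3288 N.
ΣF_x = 0: O_x − T·cos42° = 0 → O_x = 3287.85 × 0.743145 = 2443 N.
ΣF_y = 0: O_y + T·sin42° − 1050 − 3350 = 0 → O_y = 4400 − 3287.85 × 0.669131 = 2200 N.

T = 3288 N, O_x = 2443 N, O_y = 2200 N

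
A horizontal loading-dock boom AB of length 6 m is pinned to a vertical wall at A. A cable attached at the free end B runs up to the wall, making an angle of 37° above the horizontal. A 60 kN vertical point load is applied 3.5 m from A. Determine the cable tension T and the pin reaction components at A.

ΣM about A: T·sin37°·6 − 60·3.5 = 0 → T = 210/(6·0.601815) = 58.1574 ≈ 58.16 kN.
ΣF_x = 0: A_x − T·cos37° = 0 → A_x = 58.1574 × 0.798636 = 46.45 kN.
ΣF_y = 0: A_y + T·sin37° − 60 = 0 → A_y = 60 − 58.1574 × 0.601815 = 25.00 kN.

T = 58.16 kN, A_x = 46.45 kN, A_y = 25.00 kN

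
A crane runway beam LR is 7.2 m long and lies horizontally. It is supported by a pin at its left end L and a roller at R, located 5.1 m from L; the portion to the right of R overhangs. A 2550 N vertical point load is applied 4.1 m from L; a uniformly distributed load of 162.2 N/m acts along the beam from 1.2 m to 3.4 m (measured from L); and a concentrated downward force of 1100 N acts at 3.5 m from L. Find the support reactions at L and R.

L_x = 0, L_y = 1041 N, R_y = 2966 N

Resultant of the distributed load: 162.2 × 2.2 = 356.84 N at 2.3 m from L.
Moments about L: R_y·5.1 − 2550·4.1 − (162.2·2.2)·2.3 − 1100·3.5 = 0 → R_y = 15125.732/5.1 = 2965.83 ≈ 2966 N.
ΣF_y = 0: L_y + 2965.83 − 2550 − 162.2·2.2 − 1100 = 0 → L_y = 1041 N.
ΣF_x = 0: no horizontal applied forces, so L_x = 0.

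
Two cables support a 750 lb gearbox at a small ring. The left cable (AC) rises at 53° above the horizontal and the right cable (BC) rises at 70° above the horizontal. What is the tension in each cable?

T_AC = 305.9 lb, T_BC = 538.2 lb

ΣF_x = 0: −T_AC·cos53° + T_BC·cos70° = 0 → T_BC = 1.75959·T_AC.
ΣF_y = 0: T_AC·sin53° + T_BC·sin70° = 750.
Substitute: T_AC·(0.798636 + 1.75959·0.939693) = 750 → T_AC = 305.859 ≈ 305.9 lb.
Then T_BC = 1.75959 × 305.859 = 538.2 lb.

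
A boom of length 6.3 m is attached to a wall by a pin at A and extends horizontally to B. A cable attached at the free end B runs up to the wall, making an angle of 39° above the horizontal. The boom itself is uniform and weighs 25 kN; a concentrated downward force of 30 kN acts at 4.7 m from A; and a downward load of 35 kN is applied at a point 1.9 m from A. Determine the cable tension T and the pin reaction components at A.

T = 72.20 kN, A_x = 56.11 kN, A_y = 44.56 kN

ΣM about A: T·sin39°·6.3 − 25·3.15 − 30·4.7 − 35·1.9 = 0 → T = 286.25/(6.3·0.62932) = 72.1994 ≈ 72.20 kN.
ΣF_x = 0: A_x − T·cos39° = 0 → A_x = 72.1994 × 0.777146 = 56.11 kN.
ΣF_y = 0: A_y + T·sin39° − 25 − 30 − 35 = 0 → A_y = 90 − 72.1994 × 0.62932 = 44.56 kN.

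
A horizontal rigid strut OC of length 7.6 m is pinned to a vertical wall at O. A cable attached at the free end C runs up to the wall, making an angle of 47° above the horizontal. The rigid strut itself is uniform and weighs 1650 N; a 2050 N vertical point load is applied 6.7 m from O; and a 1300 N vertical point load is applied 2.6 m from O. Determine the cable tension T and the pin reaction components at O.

ΣM about O: T·sin47°·7.6 − 1650·3.8 − 2050·6.7 − 1300·2.6 = 0 → T = 23385/(7.6·0.731354) = 4207.23 ≈ 4207 N.
ΣF_x = 0: O_x − T·cos47° = 0 → O_x = 4207.23 × 0.681998 = 2869 N.
ΣF_y = 0: O_y + T·sin47° − 1650 − 2050 − 1300 = 0 → O_y = 5000 − 4207.23 × 0.731354 = 1923 N.

T = 4207 N, O_x = 2869 N, O_y = 1923 N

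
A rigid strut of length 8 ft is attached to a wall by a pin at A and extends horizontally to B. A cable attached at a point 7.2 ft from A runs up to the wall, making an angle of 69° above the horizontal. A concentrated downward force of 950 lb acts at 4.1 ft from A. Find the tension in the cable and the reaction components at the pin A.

T = 579.5 lb, A_x = 207.7 lb, A_y = 409.0 lb

ΣM about A: T·sin69°·7.2 − 950·4.1 = 0 → T = 3895/(7.2·0.93358) = 579.46 ≈ 579.5 lb.
ΣF_x = 0: A_x − T·cos69° = 0 → A_x = 579.46 × 0.358368 = 207.7 lb.
ΣF_y = 0: A_y + T·sin69° − 950 = 0 → A_y = 950 − 579.46 × 0.93358 = 409.0 lb.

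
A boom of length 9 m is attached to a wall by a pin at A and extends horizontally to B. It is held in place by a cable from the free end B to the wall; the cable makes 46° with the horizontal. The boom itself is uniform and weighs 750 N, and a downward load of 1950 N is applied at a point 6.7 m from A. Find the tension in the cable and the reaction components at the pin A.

ΣM about A: T·sin46°·9 − 750·4.5 − 1950·6.7 = 0 → T = 16440/(9·0.71934) = 2539.36 ≈ 2539 N.
ΣF_x = 0: A_x − T·cos46° = 0 → A_x = 2539.36 × 0.694658 = 1764 N.
ΣF_y = 0: A_y + T·sin46° − 750 − 1950 = 0 → A_y = 2700 − 2539.36 × 0.71934 = 873.3 N.

T = 2539 N, A_x = 1764 N, A_y = 873.3 N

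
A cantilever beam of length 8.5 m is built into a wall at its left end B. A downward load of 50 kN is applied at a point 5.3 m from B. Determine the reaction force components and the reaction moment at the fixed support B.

ΣF_x = 0: B_x = 0.
ΣF_y = 0: B_y − 50 = 0 → B_y = 50.00 kN.
ΣM about B: M_B − 50·5.3 = 0 → M_B = 265.0 kN·m.

B_x = 0, B_y = 50.00 kN, M_B = 265.0 kN·m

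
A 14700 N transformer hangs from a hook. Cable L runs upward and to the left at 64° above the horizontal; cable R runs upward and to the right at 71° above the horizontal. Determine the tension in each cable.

T_L = 6768 N, T_R = 9113 N

ΣF_x = 0: −T_L·cos64° + T_R·cos71° = 0 → T_R = 1.34648·T_L.
ΣF_y = 0: T_L·sin64° + T_R·sin71° = 14700.
Substitute: T_L·(0.898794 + 1.34648·0.945519) = 14700 → T_L = 6768.22 ≈ 6768 N.
Then T_R = 1.34648 × 6768.22 = 9113 N.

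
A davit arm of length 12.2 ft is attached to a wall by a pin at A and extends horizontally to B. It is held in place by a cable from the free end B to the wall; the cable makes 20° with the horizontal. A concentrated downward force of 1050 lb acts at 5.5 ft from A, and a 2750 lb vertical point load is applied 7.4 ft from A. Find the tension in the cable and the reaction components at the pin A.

T = 6261 lb, A_x = 5883 lb, A_y = 1659 lb

ΣM about A: T·sin20°·12.2 − 1050·5.5 − 2750·7.4 = 0 → T = 26125/(12.2·0.34202) = 6261.02 ≈ 6261 lb.
ΣF_x = 0: A_x − T·cos20° = 0 → A_x = 6261.02 × 0.939693 = 5883 lb.
ΣF_y = 0: A_y + T·sin20° − 1050 − 2750 = 0 → A_y = 3800 − 6261.02 × 0.34202 = 1659 lb.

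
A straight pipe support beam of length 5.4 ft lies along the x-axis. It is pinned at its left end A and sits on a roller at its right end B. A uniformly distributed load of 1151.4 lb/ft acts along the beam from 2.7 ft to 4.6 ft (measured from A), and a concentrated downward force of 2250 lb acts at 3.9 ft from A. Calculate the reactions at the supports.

Resultant of the distributed load: 1151.4 × 1.9 = 2187.66 lb at 3.65 ft from A.
Moments about A: B_y·5.4 − (1151.4·1.9)·3.65 − 2250·3.9 = 0 → B_y = 16759.959/5.4 = 3103.7 ≈ 3104 lb.
ΣF_y = 0: A_y + 3103.7 − 1151.4·1.9 − 2250 = 0 → A_y = 1334 lb.
ΣF_x = 0: no horizontal applied forces, so A_x = 0.

A_x = 0, A_y = 1334 lb, B_y = 3104 lb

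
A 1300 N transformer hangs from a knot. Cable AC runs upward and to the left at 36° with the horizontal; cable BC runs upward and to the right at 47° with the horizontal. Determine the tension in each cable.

ΣF_x = 0: −T_AC·cos36° + T_BC·cos47° = 0 → T_BC = 1.18624·T_AC.
ΣF_y = 0: T_AC·sin36° + T_BC·sin47° = 1300.
Substitute: T_AC·(0.587785 + 1.18624·0.731354) = 1300 → T_AC = 893.258 ≈ 893.3 N.
Then T_BC = 1.18624 × 893.258 = 1060 N.

T_AC = 893.3 N, T_BC = 1060 N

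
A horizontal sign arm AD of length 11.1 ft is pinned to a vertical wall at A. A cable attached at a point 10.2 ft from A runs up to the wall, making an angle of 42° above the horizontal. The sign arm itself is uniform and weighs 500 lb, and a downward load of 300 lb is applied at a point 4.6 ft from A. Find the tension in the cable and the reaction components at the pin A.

T = 608.8 lb, A_x = 452.4 lb, A_y = 392.6 lb

ΣM about A: T·sin42°·10.2 − 500·5.55 − 300·4.6 = 0 → T = 4155/(10.2·0.669131) = 608.779 ≈ 608.8 lb.
ΣF_x = 0: A_x − T·cos42° = 0 → A_x = 608.779 × 0.743145 = 452.4 lb.
ΣF_y = 0: A_y + T·sin42° − 500 − 300 = 0 → A_y = 800 − 608.779 × 0.669131 = 392.6 lb.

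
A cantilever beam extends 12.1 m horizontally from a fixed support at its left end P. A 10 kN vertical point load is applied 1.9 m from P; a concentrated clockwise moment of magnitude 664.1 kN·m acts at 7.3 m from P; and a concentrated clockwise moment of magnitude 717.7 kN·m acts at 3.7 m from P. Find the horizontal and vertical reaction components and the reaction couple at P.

P_x = 0, P_y = 10.00 kN, M_P = 1401 kN·m

ΣF_x = 0: P_x = 0.
ΣF_y = 0: P_y − 10 = 0 → P_y = 10.00 kN.
ΣM about P: M_P − 10·1.9 − 664.1 − 717.7 = 0 → M_P = 1401 kN·m.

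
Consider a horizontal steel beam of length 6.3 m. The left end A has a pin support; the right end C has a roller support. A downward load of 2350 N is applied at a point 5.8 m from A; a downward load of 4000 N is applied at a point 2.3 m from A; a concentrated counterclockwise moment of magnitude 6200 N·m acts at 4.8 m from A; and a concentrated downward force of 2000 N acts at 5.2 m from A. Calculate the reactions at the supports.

ΣM about A: C_y·6.3 − 2350·5.8 − 4000·2.3 + 6200 − 2000·5.2 = 0 → C_y = 27030/6.3 = 4290.48 ≈ 4290 N.
ΣF_y = 0: A_y + 4290.48 − 2350 − 4000 − 2000 = 0 → A_y = 4060 N.
ΣF_x = 0: no horizontal applied forces, so A_x = 0.

A_x = 0, A_y = 4060 N, C_y = 4290 N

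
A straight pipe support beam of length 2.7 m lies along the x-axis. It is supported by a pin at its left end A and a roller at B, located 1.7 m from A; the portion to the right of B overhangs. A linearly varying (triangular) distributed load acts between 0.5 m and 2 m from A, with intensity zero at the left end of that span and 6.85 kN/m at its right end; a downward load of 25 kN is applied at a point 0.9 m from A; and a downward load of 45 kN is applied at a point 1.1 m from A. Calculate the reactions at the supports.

Resultant of the triangular load: ½ × 6.85 × 1.5 = 5.1375 kN, acting at 1.5 m from A (one-third of the span from the peak).
ΣM about A: B_y·1.7 − (½·6.85·1.5)·1.5 − 25·0.9 − 45·1.1 = 0 → B_y = 79.70625/1.7 = 46.886 ≈ 46.89 kN.
ΣF_y = 0: A_y + 46.886 − ½·6.85·1.5 − 25 − 45 = 0 → A_y = 28.25 kN.
ΣF_x = 0: no horizontal applied forces, so A_x = 0.

A_x = 0, A_y = 28.25 kN, B_y = 46.89 kN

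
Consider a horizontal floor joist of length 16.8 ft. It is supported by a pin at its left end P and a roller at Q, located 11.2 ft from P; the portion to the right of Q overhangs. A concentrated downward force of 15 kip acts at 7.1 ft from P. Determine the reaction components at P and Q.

P_x = 0, P_y = 5.491 kip, Q_y = 9.509 kip

Taking moments about P: Q_y·11.2 − 15·7.1 = 0 → Q_y = 106.5/11.2 = 9.50893 ≈ 9.509 kip.
ΣF_y = 0: P_y + 9.50893 − 15 = 0 → P_y = 5.491 kip.
ΣF_x = 0: no horizontal applied forces, so P_x = 0.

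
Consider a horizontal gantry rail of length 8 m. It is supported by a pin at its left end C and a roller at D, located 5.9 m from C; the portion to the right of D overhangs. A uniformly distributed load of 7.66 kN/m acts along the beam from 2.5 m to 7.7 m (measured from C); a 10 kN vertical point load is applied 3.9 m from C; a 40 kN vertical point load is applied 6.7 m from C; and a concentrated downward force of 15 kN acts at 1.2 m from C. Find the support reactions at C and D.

C_x = 0, C_y = 15.32 kN, D_y = 89.52 kN

Resultant of the distributed load: 7.66 × 5.2 = 39.832 kN at 5.1 m from C.
Moments about C: D_y·5.9 − (7.66·5.2)·5.1 − 10·3.9 − 40·6.7 − 15·1.2 = 0 → D_y = 528.1432/5.9 = 89.5158 ≈ 89.52 kN.
ΣF_y = 0: C_y + 89.5158 − 7.66·5.2 − 10 − 40 − 15 = 0 → C_y = 15.32 kN.
ΣF_x = 0: no horizontal applied forces, so C_x = 0.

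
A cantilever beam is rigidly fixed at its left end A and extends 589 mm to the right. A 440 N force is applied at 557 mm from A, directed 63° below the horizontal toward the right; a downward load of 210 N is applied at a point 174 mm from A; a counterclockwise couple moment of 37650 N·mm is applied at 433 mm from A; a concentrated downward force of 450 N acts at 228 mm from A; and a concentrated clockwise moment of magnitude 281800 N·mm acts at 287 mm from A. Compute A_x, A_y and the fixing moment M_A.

A_x = -199.8 N, A_y = 1052 N, M_A = 601700 N·mm

ΣF_x = 0: A_x + 440·cos63° = 0 → A_x = -199.8 N.
ΣF_y = 0: A_y − 440·sin63° − 210 − 450 = 0 → A_y = 1052 N.
ΣM about A: M_A − 440·sin63°·557 − 210·174 + 37650 − 450·228 − 281800 = 0 → M_A = 601700 N·mm.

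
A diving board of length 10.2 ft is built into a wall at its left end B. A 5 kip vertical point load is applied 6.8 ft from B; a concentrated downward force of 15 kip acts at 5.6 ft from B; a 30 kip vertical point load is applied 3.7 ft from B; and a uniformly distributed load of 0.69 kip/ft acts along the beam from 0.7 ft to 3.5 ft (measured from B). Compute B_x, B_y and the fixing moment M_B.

Resultant of the distributed load: 0.69 × 2.8 = 1.932 kip at 2.1 ft from B.
ΣF_x = 0: B_x = 0.
ΣF_y = 0: B_y − 5 − 15 − 30 − 0.69·2.8 = 0 → B_y = 51.93 kip.
ΣM about B: M_B − 5·6.8 − 15·5.6 − 30·3.7 − (0.69·2.8)·2.1 = 0 → M_B = 233.1 kip·ft.

B_x = 0, B_y = 51.93 kip, M_B = 233.1 kip·ft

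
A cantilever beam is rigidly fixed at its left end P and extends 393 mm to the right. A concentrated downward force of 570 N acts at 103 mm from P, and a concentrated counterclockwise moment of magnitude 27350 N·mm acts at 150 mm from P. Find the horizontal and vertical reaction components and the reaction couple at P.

P_x = 0, P_y = 570.0 N, M_P = 31360 N·mm

ΣF_x = 0: P_x = 0.
ΣF_y = 0: P_y − 570 = 0 → P_y = 570.0 N.
ΣM about P: M_P − 570·103 + 27350 = 0 → M_P = 31360 N·mm.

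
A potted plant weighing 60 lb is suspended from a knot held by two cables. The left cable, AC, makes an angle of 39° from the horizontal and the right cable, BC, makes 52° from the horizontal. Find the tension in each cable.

T_AC = 36.95 lb, T_BC = 46.64 lb

ΣF_x = 0: −T_AC·cos39° + T_BC·cos52° = 0 → T_BC = 1.26229·T_AC.
ΣF_y = 0: T_AC·sin39° + T_BC·sin52° = 60.
Substitute: T_AC·(0.62932 + 1.26229·0.788011) = 60 → T_AC = 36.9454 ≈ 36.95 lb.
Then T_BC = 1.26229 × 36.9454 = 46.64 lb.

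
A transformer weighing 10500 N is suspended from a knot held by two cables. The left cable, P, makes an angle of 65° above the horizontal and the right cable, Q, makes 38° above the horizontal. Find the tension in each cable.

ΣF_x = 0: −T_P·cos65° + T_Q·cos38° = 0 → T_Q = 0.53631·T_P.
ΣF_y = 0: T_P·sin65° + T_Q·sin38° = 10500.
Substitute: T_P·(0.906308 + 0.53631·0.615661) = 10500 → T_P = 8491.76 ≈ 8492 N.
Then T_Q = 0.53631 × 8491.76 = 4554 N.

T_P = 8492 N, T_Q = 4554 N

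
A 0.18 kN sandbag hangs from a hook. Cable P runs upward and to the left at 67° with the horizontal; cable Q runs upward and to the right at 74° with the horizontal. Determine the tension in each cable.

T_P = 0.07884 kN, T_Q = 0.1118 kN

ΣF_x = 0: −T_P·cos67° + T_Q·cos74° = 0 → T_Q = 1.41756·T_P.
ΣF_y = 0: T_P·sin67° + T_Q·sin74° = 0.18.
Substitute: T_P·(0.920505 + 1.41756·0.961262) = 0.18 → T_P = 0.0788384 ≈ 0.07884 kN.
Then T_Q = 1.41756 × 0.0788384 = 0.1118 kN.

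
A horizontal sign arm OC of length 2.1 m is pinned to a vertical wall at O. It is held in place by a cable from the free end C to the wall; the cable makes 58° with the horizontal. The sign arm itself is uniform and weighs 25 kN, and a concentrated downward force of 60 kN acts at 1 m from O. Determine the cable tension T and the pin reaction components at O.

ΣM about O: T·sin58°·2.1 − 25·1.05 − 60·1 = 0 → T = 86.25/(2.1·0.848048) = 48.4305 ≈ 48.43 kN.
ΣF_x = 0: O_x − T·cos58° = 0 → O_x = 48.4305 × 0.529919 = 25.66 kN.
ΣF_y = 0: O_y + T·sin58° − 25 − 60 = 0 → O_y = 85 − 48.4305 × 0.848048 = 43.93 kN.

T = 48.43 kN, O_x = 25.66 kN, O_y = 43.93 kN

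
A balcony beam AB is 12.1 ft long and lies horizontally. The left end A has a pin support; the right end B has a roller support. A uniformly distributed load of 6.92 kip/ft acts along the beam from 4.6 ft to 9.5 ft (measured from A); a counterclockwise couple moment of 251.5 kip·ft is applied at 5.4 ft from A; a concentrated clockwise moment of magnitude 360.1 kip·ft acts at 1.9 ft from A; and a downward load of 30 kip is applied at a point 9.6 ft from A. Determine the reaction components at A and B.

A_x = 0, A_y = 11.37 kip, B_y = 52.53 kip

Resultant of the distributed load: 6.92 × 4.9 = 33.908 kip at 7.05 ft from A.
Moments about A: B_y·12.1 − (6.92·4.9)·7.05 + 251.5 − 360.1 − 30·9.6 = 0 → B_y = 635.6514/12.1 = 52.5332 ≈ 52.53 kip.
ΣF_y = 0: A_y + 52.5332 − 6.92·4.9 − 30 = 0 → A_y = 11.37 kip.
ΣF_x = 0: no horizontal applied forces, so A_x = 0.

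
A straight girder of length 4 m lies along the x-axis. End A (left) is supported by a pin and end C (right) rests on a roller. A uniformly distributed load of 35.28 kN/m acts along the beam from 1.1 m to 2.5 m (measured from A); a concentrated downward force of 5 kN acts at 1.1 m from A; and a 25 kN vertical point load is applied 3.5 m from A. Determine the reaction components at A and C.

Resultant of the distributed load: 35.28 × 1.4 = 49.392 kN at 1.8 m from A.
Moments about A: C_y·4 − (35.28·1.4)·1.8 − 5·1.1 − 25·3.5 = 0 → C_y = 181.9056/4 = 45.4764 ≈ 45.48 kN.
ΣF_y = 0: A_y + 45.4764 − 35.28·1.4 − 5 − 25 = 0 → A_y = 33.92 kN.
ΣF_x = 0: no horizontal applied forces, so A_x = 0.

A_x = 0, A_y = 33.92 kN, C_y = 45.48 kN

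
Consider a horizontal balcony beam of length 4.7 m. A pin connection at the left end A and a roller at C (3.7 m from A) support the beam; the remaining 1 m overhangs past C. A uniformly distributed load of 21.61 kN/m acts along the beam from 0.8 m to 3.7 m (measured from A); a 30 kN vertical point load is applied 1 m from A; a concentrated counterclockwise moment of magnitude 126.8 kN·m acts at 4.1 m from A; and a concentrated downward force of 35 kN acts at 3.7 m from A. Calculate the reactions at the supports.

Resultant of the distributed load: 21.61 × 2.9 = 62.669 kN at 2.25 m from A.
ΣM about A: C_y·3.7 − (21.61·2.9)·2.25 − 30·1 + 126.8 − 35·3.7 = 0 → C_y = 173.70525/3.7 = 46.9474 ≈ 46.95 kN.
ΣF_y = 0: A_y + 46.9474 − 21.61·2.9 − 30 − 35 = 0 → A_y = 80.72 kN.
ΣF_x = 0: no horizontal applied forces, so A_x = 0.

A_x = 0, A_y = 80.72 kN, C_y = 46.95 kN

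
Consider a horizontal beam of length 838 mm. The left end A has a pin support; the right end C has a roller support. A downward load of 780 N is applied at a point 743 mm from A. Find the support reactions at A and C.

ΣM about A: C_y·838 − 780·743 = 0 → C_y = 579540/838 = 691.575 ≈ 691.6 N.
ΣF_y = 0: A_y + 691.575 − 780 = 0 → A_y = 88.42 N.
ΣF_x = 0: no horizontal applied forces, so A_x = 0.

A_x = 0, A_y = 88.42 N, C_y = 691.6 N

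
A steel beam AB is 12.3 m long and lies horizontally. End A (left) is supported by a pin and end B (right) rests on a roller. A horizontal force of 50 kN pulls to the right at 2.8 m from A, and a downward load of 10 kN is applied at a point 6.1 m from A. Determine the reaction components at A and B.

A_x = -50.00 kN, A_y = 5.041 kN, B_y = 4.959 kN

ΣM about A: B_y·12.3 − 10·6.1 = 0 → B_y = 61/12.3 = 4.95935 ≈ 4.959 kN.
ΣF_y = 0: A_y + 4.95935 − 10 = 0 → A_y = 5.041 kN.
ΣF_x = 0: A_x + 50 = 0 → A_x = -50.00 kN.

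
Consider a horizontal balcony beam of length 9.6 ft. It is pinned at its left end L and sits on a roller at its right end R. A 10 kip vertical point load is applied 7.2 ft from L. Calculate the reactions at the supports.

ΣM about L: R_y·9.6 − 10·7.2 = 0 → R_y = 72/9.6 = 7.500 kip.
ΣF_y = 0: L_y + 7.5 − 10 = 0 → L_y = 2.500 kip.
ΣF_x = 0: no horizontal applied forces, so L_x = 0.

L_x = 0, L_y = 2.500 kip, R_y = 7.500 kip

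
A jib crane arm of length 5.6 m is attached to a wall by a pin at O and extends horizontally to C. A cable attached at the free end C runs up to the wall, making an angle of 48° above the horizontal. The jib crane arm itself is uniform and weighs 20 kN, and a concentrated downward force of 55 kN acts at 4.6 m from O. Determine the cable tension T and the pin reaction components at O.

ΣM about O: T·sin48°·5.6 − 20·2.8 − 55·4.6 = 0 → T = 309/(5.6·0.743145) = 74.2501 ≈ 74.25 kN.
ΣF_x = 0: O_x − T·cos48° = 0 → O_x = 74.2501 × 0.669131 = 49.68 kN.
ΣF_y = 0: O_y + T·sin48° − 20 − 55 = 0 → O_y = 75 − 74.2501 × 0.743145 = 19.82 kN.

T = 74.25 kN, O_x = 49.68 kN, O_y = 19.82 kN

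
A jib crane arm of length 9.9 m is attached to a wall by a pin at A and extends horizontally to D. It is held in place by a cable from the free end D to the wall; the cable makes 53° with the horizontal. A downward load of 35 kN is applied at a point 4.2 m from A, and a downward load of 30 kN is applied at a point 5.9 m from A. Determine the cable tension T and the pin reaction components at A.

ΣM about A: T·sin53°·9.9 − 35·4.2 − 30·5.9 = 0 → T = 324/(9.9·0.798636) = 40.979 ≈ 40.98 kN.
ΣF_x = 0: A_x − T·cos53° = 0 → A_x = 40.979 × 0.601815 = 24.66 kN.
ΣF_y = 0: A_y + T·sin53° − 35 − 30 = 0 → A_y = 65 − 40.979 × 0.798636 = 32.27 kN.

T = 40.98 kN, A_x = 24.66 kN, A_y = 32.27 kN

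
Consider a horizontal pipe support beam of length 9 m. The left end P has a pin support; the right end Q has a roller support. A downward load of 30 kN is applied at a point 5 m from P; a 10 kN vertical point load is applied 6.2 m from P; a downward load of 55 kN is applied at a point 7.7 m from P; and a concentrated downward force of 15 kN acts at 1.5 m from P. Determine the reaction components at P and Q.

ΣM about P: Q_y·9 − 30·5 − 10·6.2 − 55·7.7 − 15·1.5 = 0 → Q_y = 658/9 = 73.1111 ≈ 73.11 kN.
ΣF_y = 0: P_y + 73.1111 − 30 − 10 − 55 − 15 = 0 → P_y = 36.89 kN.
ΣF_x = 0: no horizontal applied forces, so P_x = 0.

P_x = 0, P_y = 36.89 kN, Q_y = 73.11 kN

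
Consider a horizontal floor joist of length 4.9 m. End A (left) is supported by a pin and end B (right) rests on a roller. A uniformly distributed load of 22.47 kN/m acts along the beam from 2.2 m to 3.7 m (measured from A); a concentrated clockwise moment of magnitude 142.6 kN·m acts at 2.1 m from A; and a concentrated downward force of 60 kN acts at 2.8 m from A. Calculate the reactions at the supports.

Resultant of the distributed load: 22.47 × 1.5 = 33.705 kN at 2.95 m from A.
Taking moments about A: B_y·4.9 − (22.47·1.5)·2.95 − 142.6 − 60·2.8 = 0 → B_y = 410.02975/4.9 = 83.6795 ≈ 83.68 kN.
ΣF_y = 0: A_y + 83.6795 − 22.47·1.5 − 60 = 0 → A_y = 10.03 kN.
ΣF_x = 0: no horizontal applied forces, so A_x = 0.

A_x = 0, A_y = 10.03 kN, B_y = 83.68 kN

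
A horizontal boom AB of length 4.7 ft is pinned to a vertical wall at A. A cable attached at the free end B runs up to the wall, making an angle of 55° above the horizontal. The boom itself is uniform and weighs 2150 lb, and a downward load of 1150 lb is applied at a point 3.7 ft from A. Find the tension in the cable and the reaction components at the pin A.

ΣM about A: T·sin55°·4.7 − 2150·2.35 − 1150·3.7 = 0 → T = 9307.5/(4.7·0.819152) = 2417.52 ≈ 2418 lb.
ΣF_x = 0: A_x − T·cos55° = 0 → A_x = 2417.52 × 0.573576 = 1387 lb.
ΣF_y = 0: A_y + T·sin55° − 2150 − 1150 = 0 → A_y = 3300 − 2417.52 × 0.819152 = 1320 lb.

T = 2418 lb, A_x = 1387 lb, A_y = 1320 lb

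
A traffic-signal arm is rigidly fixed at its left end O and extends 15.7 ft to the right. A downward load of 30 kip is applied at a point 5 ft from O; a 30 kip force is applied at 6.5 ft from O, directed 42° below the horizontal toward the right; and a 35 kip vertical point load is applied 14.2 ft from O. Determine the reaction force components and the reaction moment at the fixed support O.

O_x = -22.29 kip, O_y = 85.07 kip, M_O = 777.5 kip·ft

ΣF_x = 0: O_x + 30·cos42° = 0 → O_x = -22.29 kip.
ΣF_y = 0: O_y − 30 − 30·sin42° − 35 = 0 → O_y = 85.07 kip.
ΣM about O: M_O − 30·5 − 30·sin42°·6.5 − 35·14.2 = 0 → M_O = 777.5 kip·ft.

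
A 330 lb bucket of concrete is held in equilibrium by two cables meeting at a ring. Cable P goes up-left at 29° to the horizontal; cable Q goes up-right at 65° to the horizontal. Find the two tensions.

T_P = 139.8 lb, T_Q = 289.3 lb

ΣF_x = 0: −T_P·cos29° + T_Q·cos65° = 0 → T_Q = 2.06953·T_P.
ΣF_y = 0: T_P·sin29° + T_Q·sin65° = 330.
Substitute: T_P·(0.48481 + 2.06953·0.906308) = 330 → T_P = 139.804 ≈ 139.8 lb.
Then T_Q = 2.06953 × 139.804 = 289.3 lb.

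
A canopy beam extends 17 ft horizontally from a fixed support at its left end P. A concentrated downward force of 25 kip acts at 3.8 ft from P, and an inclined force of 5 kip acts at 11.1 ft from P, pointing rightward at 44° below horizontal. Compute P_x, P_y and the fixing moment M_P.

P_x = -3.597 kip, P_y = 28.47 kip, M_P = 133.6 kip·ft

ΣF_x = 0: P_x + 5·cos44° = 0 → P_x = -3.597 kip.
ΣF_y = 0: P_y − 25 − 5·sin44° = 0 → P_y = 28.47 kip.
ΣM about P: M_P − 25·3.8 − 5·sin44°·11.1 = 0 → M_P = 133.6 kip·ft.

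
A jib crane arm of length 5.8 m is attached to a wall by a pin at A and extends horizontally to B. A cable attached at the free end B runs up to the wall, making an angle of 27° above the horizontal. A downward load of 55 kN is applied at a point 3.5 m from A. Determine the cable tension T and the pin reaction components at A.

T = 73.11 kN, A_x = 65.14 kN, A_y = 21.81 kN

ΣM about A: T·sin27°·5.8 − 55·3.5 = 0 → T = 192.5/(5.8·0.45399) = 73.1066 ≈ 73.11 kN.
ΣF_x = 0: A_x − T·cos27° = 0 → A_x = 73.1066 × 0.891007 = 65.14 kN.
ΣF_y = 0: A_y + T·sin27° − 55 = 0 → A_y = 55 − 73.1066 × 0.45399 = 21.81 kN.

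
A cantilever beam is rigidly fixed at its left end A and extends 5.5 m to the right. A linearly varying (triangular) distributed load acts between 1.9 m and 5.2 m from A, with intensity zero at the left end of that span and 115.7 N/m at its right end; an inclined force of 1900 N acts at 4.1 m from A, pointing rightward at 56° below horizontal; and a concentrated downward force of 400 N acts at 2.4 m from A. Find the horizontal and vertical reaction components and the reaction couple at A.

Resultant of the triangular load: ½ × 115.7 × 3.3 = 190.905 N, acting at 4.1 m from A (one-third of the span from the peak).
ΣF_x = 0: A_x + 1900·cos56° = 0 → A_x = -1062 N.
ΣF_y = 0: A_y − ½·115.7·3.3 − 1900·sin56° − 400 = 0 → A_y = 2166 N.
ΣM about A: M_A − (½·115.7·3.3)·4.1 − 1900·sin56°·4.1 − 400·2.4 = 0 → M_A = 8201 N·m.

A_x = -1062 N, A_y = 2166 N, M_A = 8201 N·m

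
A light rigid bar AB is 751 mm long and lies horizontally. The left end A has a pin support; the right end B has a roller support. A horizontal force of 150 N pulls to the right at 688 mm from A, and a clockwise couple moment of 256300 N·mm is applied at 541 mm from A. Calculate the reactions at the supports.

A_x = -150.0 N, A_y = -341.3 N, B_y = 341.3 N

ΣM about A: B_y·751 − 256300 = 0 → B_y = 256300/751 = 341.278 ≈ 341.3 N.
ΣF_y = 0: A_y + 341.278  = 0 → A_y = -341.3 N.
ΣF_x = 0: A_x + 150 = 0 → A_x = -150.0 N.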